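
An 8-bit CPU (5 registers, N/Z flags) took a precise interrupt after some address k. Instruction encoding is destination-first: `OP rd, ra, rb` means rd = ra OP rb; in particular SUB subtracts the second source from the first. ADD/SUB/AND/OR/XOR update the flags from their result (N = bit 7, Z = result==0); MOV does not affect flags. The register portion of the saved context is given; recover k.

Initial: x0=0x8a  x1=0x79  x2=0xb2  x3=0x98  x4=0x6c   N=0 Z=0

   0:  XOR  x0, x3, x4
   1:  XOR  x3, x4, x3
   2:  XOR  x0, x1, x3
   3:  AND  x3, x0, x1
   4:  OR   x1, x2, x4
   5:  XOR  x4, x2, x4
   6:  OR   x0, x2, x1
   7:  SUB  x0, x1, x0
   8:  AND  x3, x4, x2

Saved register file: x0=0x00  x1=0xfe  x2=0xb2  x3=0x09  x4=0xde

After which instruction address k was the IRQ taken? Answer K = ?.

after  0: x0=0xf4 x1=0x79 x2=0xb2 x3=0x98 x4=0x6c  N=1 Z=0
after  1: x0=0xf4 x1=0x79 x2=0xb2 x3=0xf4 x4=0x6c  N=1 Z=0
after  2: x0=0x8d x1=0x79 x2=0xb2 x3=0xf4 x4=0x6c  N=1 Z=0
after  3: x0=0x8d x1=0x79 x2=0xb2 x3=0x09 x4=0x6c  N=0 Z=0
after  4: x0=0x8d x1=0xfe x2=0xb2 x3=0x09 x4=0x6c  N=1 Z=0
after  5: x0=0x8d x1=0xfe x2=0xb2 x3=0x09 x4=0xde  N=1 Z=0
after  6: x0=0xfe x1=0xfe x2=0xb2 x3=0x09 x4=0xde  N=1 Z=0
after  7: x0=0x00 x1=0xfe x2=0xb2 x3=0x09 x4=0xde  N=0 Z=1
-- IRQ taken; context saved, return-PC = 8 --

K = 7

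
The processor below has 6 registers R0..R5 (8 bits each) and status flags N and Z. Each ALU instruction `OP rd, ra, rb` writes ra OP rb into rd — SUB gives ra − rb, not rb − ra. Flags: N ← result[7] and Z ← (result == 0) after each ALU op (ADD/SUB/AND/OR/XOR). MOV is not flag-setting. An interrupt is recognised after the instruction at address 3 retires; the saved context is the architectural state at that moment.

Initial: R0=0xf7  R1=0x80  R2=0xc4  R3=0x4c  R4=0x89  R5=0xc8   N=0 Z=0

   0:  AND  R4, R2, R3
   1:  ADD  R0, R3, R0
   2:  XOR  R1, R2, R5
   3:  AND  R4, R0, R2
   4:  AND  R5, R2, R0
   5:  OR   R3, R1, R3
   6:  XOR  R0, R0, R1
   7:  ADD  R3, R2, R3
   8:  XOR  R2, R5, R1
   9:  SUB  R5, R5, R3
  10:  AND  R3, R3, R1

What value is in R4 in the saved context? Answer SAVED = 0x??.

after  0: R0=0xf7 R1=0x80 R2=0xc4 R3=0x4c R4=0x44 R5=0xc8  N=0 Z=0
after  1: R0=0x43 R1=0x80 R2=0xc4 R3=0x4c R4=0x44 R5=0xc8  N=0 Z=0
after  2: R0=0x43 R1=0x0c R2=0xc4 R3=0x4c R4=0x44 R5=0xc8  N=0 Z=0
after  3: R0=0x43 R1=0x0c R2=0xc4 R3=0x4c R4=0x40 R5=0xc8  N=0 Z=0
-- IRQ taken; context saved, return-PC = 4 --

SAVED = 0x40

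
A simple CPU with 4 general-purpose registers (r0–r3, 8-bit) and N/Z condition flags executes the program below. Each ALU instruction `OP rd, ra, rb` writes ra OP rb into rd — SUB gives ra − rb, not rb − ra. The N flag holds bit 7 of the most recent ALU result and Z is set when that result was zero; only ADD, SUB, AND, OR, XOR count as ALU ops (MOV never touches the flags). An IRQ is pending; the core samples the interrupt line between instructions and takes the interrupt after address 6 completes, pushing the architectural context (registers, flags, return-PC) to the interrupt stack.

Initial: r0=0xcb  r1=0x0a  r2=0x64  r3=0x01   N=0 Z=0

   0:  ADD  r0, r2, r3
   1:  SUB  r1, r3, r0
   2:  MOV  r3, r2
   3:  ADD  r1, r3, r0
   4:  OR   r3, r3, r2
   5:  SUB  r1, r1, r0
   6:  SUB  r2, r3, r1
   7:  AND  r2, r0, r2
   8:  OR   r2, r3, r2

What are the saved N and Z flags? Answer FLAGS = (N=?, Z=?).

after  0: r0=0x65 r1=0x0a r2=0x64 r3=0x01  N=0 Z=0
after  1: r0=0x65 r1=0x9c r2=0x64 r3=0x01  N=1 Z=0
after  2: r0=0x65 r1=0x9c r2=0x64 r3=0x64  N=1 Z=0
after  3: r0=0x65 r1=0xc9 r2=0x64 r3=0x64  N=1 Z=0
after  4: r0=0x65 r1=0xc9 r2=0x64 r3=0x64  N=0 Z=0
after  5: r0=0x65 r1=0x64 r2=0x64 r3=0x64  N=0 Z=0
after  6: r0=0x65 r1=0x64 r2=0x00 r3=0x64  N=0 Z=1
-- IRQ taken; context saved, return-PC = 7 --

FLAGS = (N=0, Z=1)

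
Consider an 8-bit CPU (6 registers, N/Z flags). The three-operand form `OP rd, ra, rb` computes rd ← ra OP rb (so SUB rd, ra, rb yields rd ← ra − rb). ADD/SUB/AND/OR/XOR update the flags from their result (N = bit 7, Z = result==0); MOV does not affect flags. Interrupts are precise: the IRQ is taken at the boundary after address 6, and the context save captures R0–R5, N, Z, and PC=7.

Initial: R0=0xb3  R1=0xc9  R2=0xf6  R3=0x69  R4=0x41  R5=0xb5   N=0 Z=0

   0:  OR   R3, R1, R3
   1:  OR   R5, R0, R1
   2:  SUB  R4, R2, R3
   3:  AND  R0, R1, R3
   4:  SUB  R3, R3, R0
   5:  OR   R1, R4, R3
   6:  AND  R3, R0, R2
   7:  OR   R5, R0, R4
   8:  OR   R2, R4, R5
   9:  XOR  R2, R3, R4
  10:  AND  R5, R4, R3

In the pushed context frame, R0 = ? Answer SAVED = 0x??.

SAVED = 0xc9

after  0: R0=0xb3 R1=0xc9 R2=0xf6 R3=0xe9 R4=0x41 R5=0xb5  N=1 Z=0
after  1: R0=0xb3 R1=0xc9 R2=0xf6 R3=0xe9 R4=0x41 R5=0xfb  N=1 Z=0
after  2: R0=0xb3 R1=0xc9 R2=0xf6 R3=0xe9 R4=0x0d R5=0xfb  N=0 Z=0
after  3: R0=0xc9 R1=0xc9 R2=0xf6 R3=0xe9 R4=0x0d R5=0xfb  N=1 Z=0
after  4: R0=0xc9 R1=0xc9 R2=0xf6 R3=0x20 R4=0x0d R5=0xfb  N=0 Z=0
after  5: R0=0xc9 R1=0x2d R2=0xf6 R3=0x20 R4=0x0d R5=0xfb  N=0 Z=0
after  6: R0=0xc9 R1=0x2d R2=0xf6 R3=0xc0 R4=0x0d R5=0xfb  N=1 Z=0
-- IRQ taken; context saved, return-PC = 7 --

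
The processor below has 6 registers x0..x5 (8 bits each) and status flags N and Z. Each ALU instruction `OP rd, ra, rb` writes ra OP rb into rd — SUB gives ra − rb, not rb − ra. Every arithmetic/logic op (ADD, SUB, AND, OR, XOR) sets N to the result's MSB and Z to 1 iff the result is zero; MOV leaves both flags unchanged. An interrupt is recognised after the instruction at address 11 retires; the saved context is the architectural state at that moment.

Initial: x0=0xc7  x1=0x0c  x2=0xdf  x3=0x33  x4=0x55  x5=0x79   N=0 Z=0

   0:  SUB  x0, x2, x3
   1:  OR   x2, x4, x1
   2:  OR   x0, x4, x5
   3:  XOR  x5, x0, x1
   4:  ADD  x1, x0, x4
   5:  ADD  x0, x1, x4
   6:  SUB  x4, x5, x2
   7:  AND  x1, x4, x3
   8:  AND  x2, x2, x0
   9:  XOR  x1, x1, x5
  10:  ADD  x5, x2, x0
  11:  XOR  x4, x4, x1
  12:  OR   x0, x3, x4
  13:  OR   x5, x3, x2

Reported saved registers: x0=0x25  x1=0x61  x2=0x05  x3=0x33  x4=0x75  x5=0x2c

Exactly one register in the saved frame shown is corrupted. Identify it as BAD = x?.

BAD = x0

after  0: x0=0xac x1=0x0c x2=0xdf x3=0x33 x4=0x55 x5=0x79  N=1 Z=0
after  1: x0=0xac x1=0x0c x2=0x5d x3=0x33 x4=0x55 x5=0x79  N=0 Z=0
after  2: x0=0x7d x1=0x0c x2=0x5d x3=0x33 x4=0x55 x5=0x79  N=0 Z=0
after  3: x0=0x7d x1=0x0c x2=0x5d x3=0x33 x4=0x55 x5=0x71  N=0 Z=0
after  4: x0=0x7d x1=0xd2 x2=0x5d x3=0x33 x4=0x55 x5=0x71  N=1 Z=0
after  5: x0=0x27 x1=0xd2 x2=0x5d x3=0x33 x4=0x55 x5=0x71  N=0 Z=0
after  6: x0=0x27 x1=0xd2 x2=0x5d x3=0x33 x4=0x14 x5=0x71  N=0 Z=0
after  7: x0=0x27 x1=0x10 x2=0x5d x3=0x33 x4=0x14 x5=0x71  N=0 Z=0
after  8: x0=0x27 x1=0x10 x2=0x05 x3=0x33 x4=0x14 x5=0x71  N=0 Z=0
after  9: x0=0x27 x1=0x61 x2=0x05 x3=0x33 x4=0x14 x5=0x71  N=0 Z=0
after 10: x0=0x27 x1=0x61 x2=0x05 x3=0x33 x4=0x14 x5=0x2c  N=0 Z=0
after 11: x0=0x27 x1=0x61 x2=0x05 x3=0x33 x4=0x75 x5=0x2c  N=0 Z=0
-- IRQ taken; context saved, return-PC = 12 --
mismatch: x0: reported 0x25 vs actual 0x27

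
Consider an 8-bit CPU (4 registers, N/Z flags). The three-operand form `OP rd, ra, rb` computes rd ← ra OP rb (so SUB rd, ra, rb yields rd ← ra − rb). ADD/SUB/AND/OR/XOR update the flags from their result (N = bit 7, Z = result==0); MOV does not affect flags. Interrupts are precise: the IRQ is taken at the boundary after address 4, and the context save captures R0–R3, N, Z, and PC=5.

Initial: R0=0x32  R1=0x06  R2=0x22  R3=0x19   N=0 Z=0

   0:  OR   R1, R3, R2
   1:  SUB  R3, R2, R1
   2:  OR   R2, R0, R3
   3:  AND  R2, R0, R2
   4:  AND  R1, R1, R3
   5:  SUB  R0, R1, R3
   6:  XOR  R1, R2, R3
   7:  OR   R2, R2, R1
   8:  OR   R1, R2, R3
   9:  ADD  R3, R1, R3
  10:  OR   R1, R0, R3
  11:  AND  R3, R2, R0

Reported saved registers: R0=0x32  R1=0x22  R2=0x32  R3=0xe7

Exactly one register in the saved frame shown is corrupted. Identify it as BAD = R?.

after  0: R0=0x32 R1=0x3b R2=0x22 R3=0x19  N=0 Z=0
after  1: R0=0x32 R1=0x3b R2=0x22 R3=0xe7  N=1 Z=0
after  2: R0=0x32 R1=0x3b R2=0xf7 R3=0xe7  N=1 Z=0
after  3: R0=0x32 R1=0x3b R2=0x32 R3=0xe7  N=0 Z=0
after  4: R0=0x32 R1=0x23 R2=0x32 R3=0xe7  N=0 Z=0
-- IRQ taken; context saved, return-PC = 5 --
mismatch: R1: reported 0x22 vs actual 0x23

BAD = R1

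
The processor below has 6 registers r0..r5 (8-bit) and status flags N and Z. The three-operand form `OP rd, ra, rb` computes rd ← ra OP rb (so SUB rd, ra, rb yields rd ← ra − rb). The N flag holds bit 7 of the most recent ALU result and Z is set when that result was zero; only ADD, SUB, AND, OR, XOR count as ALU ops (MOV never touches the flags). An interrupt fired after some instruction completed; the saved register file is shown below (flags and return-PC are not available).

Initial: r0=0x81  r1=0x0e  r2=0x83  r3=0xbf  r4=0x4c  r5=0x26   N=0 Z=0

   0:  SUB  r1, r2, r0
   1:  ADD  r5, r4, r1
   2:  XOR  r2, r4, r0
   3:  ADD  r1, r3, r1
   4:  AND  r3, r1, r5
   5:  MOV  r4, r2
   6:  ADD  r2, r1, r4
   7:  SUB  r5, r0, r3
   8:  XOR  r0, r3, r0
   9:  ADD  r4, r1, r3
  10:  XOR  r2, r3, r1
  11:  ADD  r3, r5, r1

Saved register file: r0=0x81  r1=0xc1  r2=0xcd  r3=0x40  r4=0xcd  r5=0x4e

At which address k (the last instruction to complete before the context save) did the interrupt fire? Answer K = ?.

K = 5

after  0: r0=0x81 r1=0x02 r2=0x83 r3=0xbf r4=0x4c r5=0x26  N=0 Z=0
after  1: r0=0x81 r1=0x02 r2=0x83 r3=0xbf r4=0x4c r5=0x4e  N=0 Z=0
after  2: r0=0x81 r1=0x02 r2=0xcd r3=0xbf r4=0x4c r5=0x4e  N=1 Z=0
after  3: r0=0x81 r1=0xc1 r2=0xcd r3=0xbf r4=0x4c r5=0x4e  N=1 Z=0
after  4: r0=0x81 r1=0xc1 r2=0xcd r3=0x40 r4=0x4c r5=0x4e  N=0 Z=0
after  5: r0=0x81 r1=0xc1 r2=0xcd r3=0x40 r4=0xcd r5=0x4e  N=0 Z=0
-- IRQ taken; context saved, return-PC = 6 --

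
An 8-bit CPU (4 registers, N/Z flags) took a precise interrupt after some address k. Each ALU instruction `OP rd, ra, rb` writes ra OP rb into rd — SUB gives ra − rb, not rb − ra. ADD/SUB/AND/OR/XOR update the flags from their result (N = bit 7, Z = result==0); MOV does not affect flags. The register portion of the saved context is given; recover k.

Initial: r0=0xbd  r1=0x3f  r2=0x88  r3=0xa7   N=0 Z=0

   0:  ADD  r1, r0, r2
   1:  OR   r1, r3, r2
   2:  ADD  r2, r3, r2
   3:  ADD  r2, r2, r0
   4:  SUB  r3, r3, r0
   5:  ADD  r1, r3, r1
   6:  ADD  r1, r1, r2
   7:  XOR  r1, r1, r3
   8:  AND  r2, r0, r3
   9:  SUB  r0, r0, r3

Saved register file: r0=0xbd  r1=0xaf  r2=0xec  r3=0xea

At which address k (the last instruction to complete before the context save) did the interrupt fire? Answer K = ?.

K = 4

after  0: r0=0xbd r1=0x45 r2=0x88 r3=0xa7  N=0 Z=0
after  1: r0=0xbd r1=0xaf r2=0x88 r3=0xa7  N=1 Z=0
after  2: r0=0xbd r1=0xaf r2=0x2f r3=0xa7  N=0 Z=0
after  3: r0=0xbd r1=0xaf r2=0xec r3=0xa7  N=1 Z=0
after  4: r0=0xbd r1=0xaf r2=0xec r3=0xea  N=1 Z=0
-- IRQ taken; context saved, return-PC = 5 --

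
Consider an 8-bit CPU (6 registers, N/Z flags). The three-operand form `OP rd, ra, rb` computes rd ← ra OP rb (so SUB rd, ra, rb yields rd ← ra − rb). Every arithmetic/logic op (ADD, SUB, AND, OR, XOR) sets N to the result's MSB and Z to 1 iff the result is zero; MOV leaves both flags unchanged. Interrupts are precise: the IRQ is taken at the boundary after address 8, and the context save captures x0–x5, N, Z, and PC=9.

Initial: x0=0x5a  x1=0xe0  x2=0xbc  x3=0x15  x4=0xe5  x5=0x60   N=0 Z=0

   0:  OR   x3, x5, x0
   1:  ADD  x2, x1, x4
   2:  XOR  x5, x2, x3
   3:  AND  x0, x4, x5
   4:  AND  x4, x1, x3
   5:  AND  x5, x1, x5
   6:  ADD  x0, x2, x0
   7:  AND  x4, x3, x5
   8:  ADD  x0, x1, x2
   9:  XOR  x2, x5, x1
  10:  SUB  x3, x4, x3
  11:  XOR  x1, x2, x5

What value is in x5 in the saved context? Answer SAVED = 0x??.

after  0: x0=0x5a x1=0xe0 x2=0xbc x3=0x7a x4=0xe5 x5=0x60  N=0 Z=0
after  1: x0=0x5a x1=0xe0 x2=0xc5 x3=0x7a x4=0xe5 x5=0x60  N=1 Z=0
after  2: x0=0x5a x1=0xe0 x2=0xc5 x3=0x7a x4=0xe5 x5=0xbf  N=1 Z=0
after  3: x0=0xa5 x1=0xe0 x2=0xc5 x3=0x7a x4=0xe5 x5=0xbf  N=1 Z=0
after  4: x0=0xa5 x1=0xe0 x2=0xc5 x3=0x7a x4=0x60 x5=0xbf  N=0 Z=0
after  5: x0=0xa5 x1=0xe0 x2=0xc5 x3=0x7a x4=0x60 x5=0xa0  N=1 Z=0
after  6: x0=0x6a x1=0xe0 x2=0xc5 x3=0x7a x4=0x60 x5=0xa0  N=0 Z=0
after  7: x0=0x6a x1=0xe0 x2=0xc5 x3=0x7a x4=0x20 x5=0xa0  N=0 Z=0
after  8: x0=0xa5 x1=0xe0 x2=0xc5 x3=0x7a x4=0x20 x5=0xa0  N=1 Z=0
-- IRQ taken; context saved, return-PC = 9 --

SAVED = 0xa0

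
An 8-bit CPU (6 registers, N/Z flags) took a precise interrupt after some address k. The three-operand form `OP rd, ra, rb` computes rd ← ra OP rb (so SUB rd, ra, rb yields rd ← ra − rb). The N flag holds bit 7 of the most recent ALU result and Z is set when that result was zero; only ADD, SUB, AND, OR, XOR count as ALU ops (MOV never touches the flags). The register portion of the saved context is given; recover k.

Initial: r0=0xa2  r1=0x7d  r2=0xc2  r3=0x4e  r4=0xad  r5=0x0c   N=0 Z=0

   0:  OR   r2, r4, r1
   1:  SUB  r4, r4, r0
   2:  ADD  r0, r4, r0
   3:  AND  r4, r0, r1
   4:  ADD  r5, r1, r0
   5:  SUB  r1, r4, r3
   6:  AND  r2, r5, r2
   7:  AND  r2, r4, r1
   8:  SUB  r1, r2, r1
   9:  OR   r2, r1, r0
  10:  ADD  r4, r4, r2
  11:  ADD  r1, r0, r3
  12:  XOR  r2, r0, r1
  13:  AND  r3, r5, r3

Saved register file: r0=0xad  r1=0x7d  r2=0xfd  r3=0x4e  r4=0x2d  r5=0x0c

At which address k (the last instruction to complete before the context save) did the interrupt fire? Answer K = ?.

K = 3

after  0: r0=0xa2 r1=0x7d r2=0xfd r3=0x4e r4=0xad r5=0x0c  N=1 Z=0
after  1: r0=0xa2 r1=0x7d r2=0xfd r3=0x4e r4=0x0b r5=0x0c  N=0 Z=0
after  2: r0=0xad r1=0x7d r2=0xfd r3=0x4e r4=0x0b r5=0x0c  N=1 Z=0
after  3: r0=0xad r1=0x7d r2=0xfd r3=0x4e r4=0x2d r5=0x0c  N=0 Z=0
-- IRQ taken; context saved, return-PC = 4 --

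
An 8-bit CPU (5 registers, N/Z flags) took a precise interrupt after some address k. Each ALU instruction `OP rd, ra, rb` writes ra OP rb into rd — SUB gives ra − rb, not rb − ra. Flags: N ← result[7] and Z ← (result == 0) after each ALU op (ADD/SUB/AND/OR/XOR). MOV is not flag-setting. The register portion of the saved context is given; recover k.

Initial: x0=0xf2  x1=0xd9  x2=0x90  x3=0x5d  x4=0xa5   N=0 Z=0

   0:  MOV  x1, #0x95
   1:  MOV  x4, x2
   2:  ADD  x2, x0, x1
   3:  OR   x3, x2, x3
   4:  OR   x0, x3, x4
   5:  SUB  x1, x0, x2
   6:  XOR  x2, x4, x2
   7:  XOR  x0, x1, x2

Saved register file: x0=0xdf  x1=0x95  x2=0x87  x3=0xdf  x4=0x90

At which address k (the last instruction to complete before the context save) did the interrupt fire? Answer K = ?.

K = 4

after  0: x0=0xf2 x1=0x95 x2=0x90 x3=0x5d x4=0xa5  N=0 Z=0
after  1: x0=0xf2 x1=0x95 x2=0x90 x3=0x5d x4=0x90  N=0 Z=0
after  2: x0=0xf2 x1=0x95 x2=0x87 x3=0x5d x4=0x90  N=1 Z=0
after  3: x0=0xf2 x1=0x95 x2=0x87 x3=0xdf x4=0x90  N=1 Z=0
after  4: x0=0xdf x1=0x95 x2=0x87 x3=0xdf x4=0x90  N=1 Z=0
-- IRQ taken; context saved, return-PC = 5 --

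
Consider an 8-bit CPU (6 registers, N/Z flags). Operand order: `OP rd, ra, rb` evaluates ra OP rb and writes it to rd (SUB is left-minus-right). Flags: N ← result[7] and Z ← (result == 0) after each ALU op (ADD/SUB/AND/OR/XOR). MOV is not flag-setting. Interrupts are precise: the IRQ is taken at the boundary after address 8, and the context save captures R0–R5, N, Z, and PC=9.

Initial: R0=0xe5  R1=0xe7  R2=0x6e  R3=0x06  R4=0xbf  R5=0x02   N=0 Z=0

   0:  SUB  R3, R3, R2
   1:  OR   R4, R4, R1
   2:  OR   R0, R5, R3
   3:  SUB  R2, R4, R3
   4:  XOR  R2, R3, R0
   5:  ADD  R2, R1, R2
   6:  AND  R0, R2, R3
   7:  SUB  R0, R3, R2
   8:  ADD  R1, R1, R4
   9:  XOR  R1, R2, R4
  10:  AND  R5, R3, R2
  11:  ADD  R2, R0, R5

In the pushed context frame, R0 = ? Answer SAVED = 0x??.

after  0: R0=0xe5 R1=0xe7 R2=0x6e R3=0x98 R4=0xbf R5=0x02  N=1 Z=0
after  1: R0=0xe5 R1=0xe7 R2=0x6e R3=0x98 R4=0xff R5=0x02  N=1 Z=0
after  2: R0=0x9a R1=0xe7 R2=0x6e R3=0x98 R4=0xff R5=0x02  N=1 Z=0
after  3: R0=0x9a R1=0xe7 R2=0x67 R3=0x98 R4=0xff R5=0x02  N=0 Z=0
after  4: R0=0x9a R1=0xe7 R2=0x02 R3=0x98 R4=0xff R5=0x02  N=0 Z=0
after  5: R0=0x9a R1=0xe7 R2=0xe9 R3=0x98 R4=0xff R5=0x02  N=1 Z=0
after  6: R0=0x88 R1=0xe7 R2=0xe9 R3=0x98 R4=0xff R5=0x02  N=1 Z=0
after  7: R0=0xaf R1=0xe7 R2=0xe9 R3=0x98 R4=0xff R5=0x02  N=1 Z=0
after  8: R0=0xaf R1=0xe6 R2=0xe9 R3=0x98 R4=0xff R5=0x02  N=1 Z=0
-- IRQ taken; context saved, return-PC = 9 --

SAVED = 0xaf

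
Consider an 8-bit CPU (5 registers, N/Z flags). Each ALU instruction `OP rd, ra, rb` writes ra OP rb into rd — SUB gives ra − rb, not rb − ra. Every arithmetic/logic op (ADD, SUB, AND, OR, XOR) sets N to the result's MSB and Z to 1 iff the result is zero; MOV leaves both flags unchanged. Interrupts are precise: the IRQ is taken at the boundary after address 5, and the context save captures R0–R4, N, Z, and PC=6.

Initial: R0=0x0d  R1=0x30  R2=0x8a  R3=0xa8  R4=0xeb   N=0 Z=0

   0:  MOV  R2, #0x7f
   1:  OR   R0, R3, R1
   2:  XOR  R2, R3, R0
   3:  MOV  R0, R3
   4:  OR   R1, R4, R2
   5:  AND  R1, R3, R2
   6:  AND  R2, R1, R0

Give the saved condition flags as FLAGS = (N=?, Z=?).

FLAGS = (N=0, Z=1)

after  0: R0=0x0d R1=0x30 R2=0x7f R3=0xa8 R4=0xeb  N=0 Z=0
after  1: R0=0xb8 R1=0x30 R2=0x7f R3=0xa8 R4=0xeb  N=1 Z=0
after  2: R0=0xb8 R1=0x30 R2=0x10 R3=0xa8 R4=0xeb  N=0 Z=0
after  3: R0=0xa8 R1=0x30 R2=0x10 R3=0xa8 R4=0xeb  N=0 Z=0
after  4: R0=0xa8 R1=0xfb R2=0x10 R3=0xa8 R4=0xeb  N=1 Z=0
after  5: R0=0xa8 R1=0x00 R2=0x10 R3=0xa8 R4=0xeb  N=0 Z=1
-- IRQ taken; context saved, return-PC = 6 --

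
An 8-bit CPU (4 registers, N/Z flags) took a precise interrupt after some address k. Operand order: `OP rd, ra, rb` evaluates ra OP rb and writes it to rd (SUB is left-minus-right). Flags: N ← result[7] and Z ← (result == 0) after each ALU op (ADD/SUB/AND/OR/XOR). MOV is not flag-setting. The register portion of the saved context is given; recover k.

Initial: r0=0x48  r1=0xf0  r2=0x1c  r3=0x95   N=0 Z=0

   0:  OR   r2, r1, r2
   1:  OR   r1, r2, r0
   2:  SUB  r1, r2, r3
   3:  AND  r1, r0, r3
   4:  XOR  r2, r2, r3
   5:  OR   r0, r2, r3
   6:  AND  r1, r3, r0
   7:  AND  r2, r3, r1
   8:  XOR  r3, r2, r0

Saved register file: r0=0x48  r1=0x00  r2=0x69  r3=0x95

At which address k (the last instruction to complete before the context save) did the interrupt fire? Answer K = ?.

K = 4

after  0: r0=0x48 r1=0xf0 r2=0xfc r3=0x95  N=1 Z=0
after  1: r0=0x48 r1=0xfc r2=0xfc r3=0x95  N=1 Z=0
after  2: r0=0x48 r1=0x67 r2=0xfc r3=0x95  N=0 Z=0
after  3: r0=0x48 r1=0x00 r2=0xfc r3=0x95  N=0 Z=1
after  4: r0=0x48 r1=0x00 r2=0x69 r3=0x95  N=0 Z=0
-- IRQ taken; context saved, return-PC = 5 --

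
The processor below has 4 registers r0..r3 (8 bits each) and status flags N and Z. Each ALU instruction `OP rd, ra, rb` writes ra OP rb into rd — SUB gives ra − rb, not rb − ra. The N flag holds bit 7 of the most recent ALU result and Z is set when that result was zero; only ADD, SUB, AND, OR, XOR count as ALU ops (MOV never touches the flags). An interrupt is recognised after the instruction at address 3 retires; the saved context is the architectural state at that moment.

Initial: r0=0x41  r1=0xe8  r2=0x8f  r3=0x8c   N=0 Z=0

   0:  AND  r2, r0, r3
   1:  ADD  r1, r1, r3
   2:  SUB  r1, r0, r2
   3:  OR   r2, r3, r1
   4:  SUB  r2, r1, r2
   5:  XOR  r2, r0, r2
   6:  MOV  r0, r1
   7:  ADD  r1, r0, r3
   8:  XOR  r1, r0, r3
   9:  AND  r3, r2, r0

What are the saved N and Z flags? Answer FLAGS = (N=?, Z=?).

after  0: r0=0x41 r1=0xe8 r2=0x00 r3=0x8c  N=0 Z=1
after  1: r0=0x41 r1=0x74 r2=0x00 r3=0x8c  N=0 Z=0
after  2: r0=0x41 r1=0x41 r2=0x00 r3=0x8c  N=0 Z=0
after  3: r0=0x41 r1=0x41 r2=0xcd r3=0x8c  N=1 Z=0
-- IRQ taken; context saved, return-PC = 4 --

FLAGS = (N=1, Z=0)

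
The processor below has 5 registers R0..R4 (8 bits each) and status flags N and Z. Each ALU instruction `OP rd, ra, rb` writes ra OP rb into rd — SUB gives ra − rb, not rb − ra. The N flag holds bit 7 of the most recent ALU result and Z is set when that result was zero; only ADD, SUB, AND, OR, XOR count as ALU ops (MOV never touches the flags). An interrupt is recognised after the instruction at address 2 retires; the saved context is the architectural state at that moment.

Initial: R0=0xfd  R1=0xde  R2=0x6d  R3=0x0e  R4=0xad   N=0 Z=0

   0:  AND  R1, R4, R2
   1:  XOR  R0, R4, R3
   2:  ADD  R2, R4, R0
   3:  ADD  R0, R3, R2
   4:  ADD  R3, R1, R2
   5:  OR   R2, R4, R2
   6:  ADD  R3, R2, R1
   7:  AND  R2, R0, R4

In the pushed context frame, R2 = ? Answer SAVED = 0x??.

after  0: R0=0xfd R1=0x2d R2=0x6d R3=0x0e R4=0xad  N=0 Z=0
after  1: R0=0xa3 R1=0x2d R2=0x6d R3=0x0e R4=0xad  N=1 Z=0
after  2: R0=0xa3 R1=0x2d R2=0x50 R3=0x0e R4=0xad  N=0 Z=0
-- IRQ taken; context saved, return-PC = 3 --

SAVED = 0x50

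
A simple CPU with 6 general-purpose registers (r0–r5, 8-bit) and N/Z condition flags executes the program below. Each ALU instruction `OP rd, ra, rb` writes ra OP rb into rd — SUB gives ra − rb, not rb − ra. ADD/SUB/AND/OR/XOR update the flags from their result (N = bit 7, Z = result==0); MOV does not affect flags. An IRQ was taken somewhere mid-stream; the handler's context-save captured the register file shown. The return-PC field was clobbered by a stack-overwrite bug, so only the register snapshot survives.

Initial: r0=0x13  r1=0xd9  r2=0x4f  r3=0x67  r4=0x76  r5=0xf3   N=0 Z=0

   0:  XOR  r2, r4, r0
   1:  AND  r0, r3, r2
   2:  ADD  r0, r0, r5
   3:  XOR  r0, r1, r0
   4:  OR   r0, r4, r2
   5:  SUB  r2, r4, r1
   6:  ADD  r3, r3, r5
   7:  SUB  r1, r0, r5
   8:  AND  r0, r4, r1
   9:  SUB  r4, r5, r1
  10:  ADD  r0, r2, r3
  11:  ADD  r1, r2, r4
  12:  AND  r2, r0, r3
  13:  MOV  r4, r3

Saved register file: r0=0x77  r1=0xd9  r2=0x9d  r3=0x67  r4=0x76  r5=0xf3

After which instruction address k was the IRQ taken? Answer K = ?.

K = 5

after  0: r0=0x13 r1=0xd9 r2=0x65 r3=0x67 r4=0x76 r5=0xf3  N=0 Z=0
after  1: r0=0x65 r1=0xd9 r2=0x65 r3=0x67 r4=0x76 r5=0xf3  N=0 Z=0
after  2: r0=0x58 r1=0xd9 r2=0x65 r3=0x67 r4=0x76 r5=0xf3  N=0 Z=0
after  3: r0=0x81 r1=0xd9 r2=0x65 r3=0x67 r4=0x76 r5=0xf3  N=1 Z=0
after  4: r0=0x77 r1=0xd9 r2=0x65 r3=0x67 r4=0x76 r5=0xf3  N=0 Z=0
after  5: r0=0x77 r1=0xd9 r2=0x9d r3=0x67 r4=0x76 r5=0xf3  N=1 Z=0
-- IRQ taken; context saved, return-PC = 6 --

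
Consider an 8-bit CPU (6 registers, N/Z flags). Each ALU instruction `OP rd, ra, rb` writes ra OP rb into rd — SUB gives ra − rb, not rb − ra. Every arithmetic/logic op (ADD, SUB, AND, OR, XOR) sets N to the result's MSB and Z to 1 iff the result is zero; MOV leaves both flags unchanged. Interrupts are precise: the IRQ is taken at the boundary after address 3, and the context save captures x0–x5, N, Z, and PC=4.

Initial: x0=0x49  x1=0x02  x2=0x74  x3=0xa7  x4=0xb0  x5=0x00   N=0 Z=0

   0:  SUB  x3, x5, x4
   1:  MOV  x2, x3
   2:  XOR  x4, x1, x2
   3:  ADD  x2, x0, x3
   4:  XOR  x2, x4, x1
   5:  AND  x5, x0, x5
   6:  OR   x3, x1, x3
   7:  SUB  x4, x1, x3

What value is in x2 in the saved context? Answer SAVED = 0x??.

after  0: x0=0x49 x1=0x02 x2=0x74 x3=0x50 x4=0xb0 x5=0x00  N=0 Z=0
after  1: x0=0x49 x1=0x02 x2=0x50 x3=0x50 x4=0xb0 x5=0x00  N=0 Z=0
after  2: x0=0x49 x1=0x02 x2=0x50 x3=0x50 x4=0x52 x5=0x00  N=0 Z=0
after  3: x0=0x49 x1=0x02 x2=0x99 x3=0x50 x4=0x52 x5=0x00  N=1 Z=0
-- IRQ taken; context saved, return-PC = 4 --

SAVED = 0x99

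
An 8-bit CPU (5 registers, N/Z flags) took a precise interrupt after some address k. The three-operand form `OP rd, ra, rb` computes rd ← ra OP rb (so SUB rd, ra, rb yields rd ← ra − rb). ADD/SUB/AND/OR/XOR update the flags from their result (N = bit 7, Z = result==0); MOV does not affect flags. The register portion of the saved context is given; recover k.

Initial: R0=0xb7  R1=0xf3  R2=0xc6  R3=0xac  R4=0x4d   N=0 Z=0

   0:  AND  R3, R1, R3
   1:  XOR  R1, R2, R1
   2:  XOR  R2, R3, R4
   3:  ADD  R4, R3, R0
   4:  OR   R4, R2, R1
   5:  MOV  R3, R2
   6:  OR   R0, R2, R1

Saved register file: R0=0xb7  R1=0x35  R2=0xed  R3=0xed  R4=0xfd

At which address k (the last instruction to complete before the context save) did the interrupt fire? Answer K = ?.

after  0: R0=0xb7 R1=0xf3 R2=0xc6 R3=0xa0 R4=0x4d  N=1 Z=0
after  1: R0=0xb7 R1=0x35 R2=0xc6 R3=0xa0 R4=0x4d  N=0 Z=0
after  2: R0=0xb7 R1=0x35 R2=0xed R3=0xa0 R4=0x4d  N=1 Z=0
after  3: R0=0xb7 R1=0x35 R2=0xed R3=0xa0 R4=0x57  N=0 Z=0
after  4: R0=0xb7 R1=0x35 R2=0xed R3=0xa0 R4=0xfd  N=1 Z=0
after  5: R0=0xb7 R1=0x35 R2=0xed R3=0xed R4=0xfd  N=1 Z=0
-- IRQ taken; context saved, return-PC = 6 --

K = 5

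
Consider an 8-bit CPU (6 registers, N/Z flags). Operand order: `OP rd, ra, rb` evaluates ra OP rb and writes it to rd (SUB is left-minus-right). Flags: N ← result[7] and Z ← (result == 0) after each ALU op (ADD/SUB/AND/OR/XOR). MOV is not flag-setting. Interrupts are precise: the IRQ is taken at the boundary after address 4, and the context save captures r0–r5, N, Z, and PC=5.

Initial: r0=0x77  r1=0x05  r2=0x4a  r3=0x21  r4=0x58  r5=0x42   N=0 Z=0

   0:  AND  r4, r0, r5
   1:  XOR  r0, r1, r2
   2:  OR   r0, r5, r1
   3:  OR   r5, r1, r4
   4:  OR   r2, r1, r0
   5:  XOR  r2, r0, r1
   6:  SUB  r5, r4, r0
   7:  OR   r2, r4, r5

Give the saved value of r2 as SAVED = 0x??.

after  0: r0=0x77 r1=0x05 r2=0x4a r3=0x21 r4=0x42 r5=0x42  N=0 Z=0
after  1: r0=0x4f r1=0x05 r2=0x4a r3=0x21 r4=0x42 r5=0x42  N=0 Z=0
after  2: r0=0x47 r1=0x05 r2=0x4a r3=0x21 r4=0x42 r5=0x42  N=0 Z=0
after  3: r0=0x47 r1=0x05 r2=0x4a r3=0x21 r4=0x42 r5=0x47  N=0 Z=0
after  4: r0=0x47 r1=0x05 r2=0x47 r3=0x21 r4=0x42 r5=0x47  N=0 Z=0
-- IRQ taken; context saved, return-PC = 5 --

SAVED = 0x47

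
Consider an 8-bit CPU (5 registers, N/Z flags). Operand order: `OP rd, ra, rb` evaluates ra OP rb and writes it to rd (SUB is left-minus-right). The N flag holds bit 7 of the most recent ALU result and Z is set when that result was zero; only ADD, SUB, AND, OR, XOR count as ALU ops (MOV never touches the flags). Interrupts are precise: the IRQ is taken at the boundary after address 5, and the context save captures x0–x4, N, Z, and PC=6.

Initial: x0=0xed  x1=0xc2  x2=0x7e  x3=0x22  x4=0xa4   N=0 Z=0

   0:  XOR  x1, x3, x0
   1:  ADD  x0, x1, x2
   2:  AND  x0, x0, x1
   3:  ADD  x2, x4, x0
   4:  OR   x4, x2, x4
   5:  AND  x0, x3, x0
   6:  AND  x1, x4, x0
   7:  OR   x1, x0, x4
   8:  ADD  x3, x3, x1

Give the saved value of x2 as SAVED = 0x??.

SAVED = 0xf1

after  0: x0=0xed x1=0xcf x2=0x7e x3=0x22 x4=0xa4  N=1 Z=0
after  1: x0=0x4d x1=0xcf x2=0x7e x3=0x22 x4=0xa4  N=0 Z=0
after  2: x0=0x4d x1=0xcf x2=0x7e x3=0x22 x4=0xa4  N=0 Z=0
after  3: x0=0x4d x1=0xcf x2=0xf1 x3=0x22 x4=0xa4  N=1 Z=0
after  4: x0=0x4d x1=0xcf x2=0xf1 x3=0x22 x4=0xf5  N=1 Z=0
after  5: x0=0x00 x1=0xcf x2=0xf1 x3=0x22 x4=0xf5  N=0 Z=1
-- IRQ taken; context saved, return-PC = 6 --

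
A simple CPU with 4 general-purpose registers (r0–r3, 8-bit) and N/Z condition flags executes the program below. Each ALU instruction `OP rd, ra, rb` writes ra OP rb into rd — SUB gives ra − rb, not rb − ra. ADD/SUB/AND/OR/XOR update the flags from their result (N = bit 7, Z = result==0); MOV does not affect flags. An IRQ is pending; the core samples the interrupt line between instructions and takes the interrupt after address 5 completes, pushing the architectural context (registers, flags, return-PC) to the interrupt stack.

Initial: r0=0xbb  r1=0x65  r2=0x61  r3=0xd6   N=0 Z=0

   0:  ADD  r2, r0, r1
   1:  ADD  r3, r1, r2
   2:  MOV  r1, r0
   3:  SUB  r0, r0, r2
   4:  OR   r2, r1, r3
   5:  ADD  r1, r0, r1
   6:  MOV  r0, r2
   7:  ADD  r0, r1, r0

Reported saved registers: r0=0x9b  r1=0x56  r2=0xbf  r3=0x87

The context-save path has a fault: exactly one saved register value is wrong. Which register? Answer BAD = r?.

after  0: r0=0xbb r1=0x65 r2=0x20 r3=0xd6  N=0 Z=0
after  1: r0=0xbb r1=0x65 r2=0x20 r3=0x85  N=1 Z=0
after  2: r0=0xbb r1=0xbb r2=0x20 r3=0x85  N=1 Z=0
after  3: r0=0x9b r1=0xbb r2=0x20 r3=0x85  N=1 Z=0
after  4: r0=0x9b r1=0xbb r2=0xbf r3=0x85  N=1 Z=0
after  5: r0=0x9b r1=0x56 r2=0xbf r3=0x85  N=0 Z=0
-- IRQ taken; context saved, return-PC = 6 --
mismatch: r3: reported 0x87 vs actual 0x85

BAD = r3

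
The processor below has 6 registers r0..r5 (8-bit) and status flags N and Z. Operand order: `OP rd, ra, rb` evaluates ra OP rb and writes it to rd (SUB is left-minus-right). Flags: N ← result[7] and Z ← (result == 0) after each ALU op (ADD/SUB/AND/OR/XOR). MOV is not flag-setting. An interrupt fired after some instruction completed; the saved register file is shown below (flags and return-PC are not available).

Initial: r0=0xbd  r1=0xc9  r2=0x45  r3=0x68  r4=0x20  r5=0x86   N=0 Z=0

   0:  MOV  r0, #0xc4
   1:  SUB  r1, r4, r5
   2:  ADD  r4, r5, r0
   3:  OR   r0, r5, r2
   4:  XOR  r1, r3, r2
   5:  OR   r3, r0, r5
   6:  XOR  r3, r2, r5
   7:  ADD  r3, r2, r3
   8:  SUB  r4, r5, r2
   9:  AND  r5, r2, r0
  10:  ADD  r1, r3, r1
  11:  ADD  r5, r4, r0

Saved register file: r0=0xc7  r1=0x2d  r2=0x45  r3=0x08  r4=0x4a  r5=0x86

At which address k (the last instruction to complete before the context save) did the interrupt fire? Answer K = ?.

K = 7

after  0: r0=0xc4 r1=0xc9 r2=0x45 r3=0x68 r4=0x20 r5=0x86  N=0 Z=0
after  1: r0=0xc4 r1=0x9a r2=0x45 r3=0x68 r4=0x20 r5=0x86  N=1 Z=0
after  2: r0=0xc4 r1=0x9a r2=0x45 r3=0x68 r4=0x4a r5=0x86  N=0 Z=0
after  3: r0=0xc7 r1=0x9a r2=0x45 r3=0x68 r4=0x4a r5=0x86  N=1 Z=0
after  4: r0=0xc7 r1=0x2d r2=0x45 r3=0x68 r4=0x4a r5=0x86  N=0 Z=0
after  5: r0=0xc7 r1=0x2d r2=0x45 r3=0xc7 r4=0x4a r5=0x86  N=1 Z=0
after  6: r0=0xc7 r1=0x2d r2=0x45 r3=0xc3 r4=0x4a r5=0x86  N=1 Z=0
after  7: r0=0xc7 r1=0x2d r2=0x45 r3=0x08 r4=0x4a r5=0x86  N=0 Z=0
-- IRQ taken; context saved, return-PC = 8 --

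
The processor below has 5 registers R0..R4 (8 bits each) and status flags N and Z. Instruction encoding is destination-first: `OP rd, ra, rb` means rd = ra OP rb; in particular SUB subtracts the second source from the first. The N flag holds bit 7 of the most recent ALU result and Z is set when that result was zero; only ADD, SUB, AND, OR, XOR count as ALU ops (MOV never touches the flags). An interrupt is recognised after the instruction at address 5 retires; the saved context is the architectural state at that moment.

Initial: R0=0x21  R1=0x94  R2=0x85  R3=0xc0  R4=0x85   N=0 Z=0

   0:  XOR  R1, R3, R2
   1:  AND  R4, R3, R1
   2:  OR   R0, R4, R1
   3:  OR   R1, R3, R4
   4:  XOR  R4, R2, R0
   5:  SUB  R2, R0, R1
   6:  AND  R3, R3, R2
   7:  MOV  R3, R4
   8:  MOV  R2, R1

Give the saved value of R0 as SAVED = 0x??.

after  0: R0=0x21 R1=0x45 R2=0x85 R3=0xc0 R4=0x85  N=0 Z=0
after  1: R0=0x21 R1=0x45 R2=0x85 R3=0xc0 R4=0x40  N=0 Z=0
after  2: R0=0x45 R1=0x45 R2=0x85 R3=0xc0 R4=0x40  N=0 Z=0
after  3: R0=0x45 R1=0xc0 R2=0x85 R3=0xc0 R4=0x40  N=1 Z=0
after  4: R0=0x45 R1=0xc0 R2=0x85 R3=0xc0 R4=0xc0  N=1 Z=0
after  5: R0=0x45 R1=0xc0 R2=0x85 R3=0xc0 R4=0xc0  N=1 Z=0
-- IRQ taken; context saved, return-PC = 6 --

SAVED = 0x45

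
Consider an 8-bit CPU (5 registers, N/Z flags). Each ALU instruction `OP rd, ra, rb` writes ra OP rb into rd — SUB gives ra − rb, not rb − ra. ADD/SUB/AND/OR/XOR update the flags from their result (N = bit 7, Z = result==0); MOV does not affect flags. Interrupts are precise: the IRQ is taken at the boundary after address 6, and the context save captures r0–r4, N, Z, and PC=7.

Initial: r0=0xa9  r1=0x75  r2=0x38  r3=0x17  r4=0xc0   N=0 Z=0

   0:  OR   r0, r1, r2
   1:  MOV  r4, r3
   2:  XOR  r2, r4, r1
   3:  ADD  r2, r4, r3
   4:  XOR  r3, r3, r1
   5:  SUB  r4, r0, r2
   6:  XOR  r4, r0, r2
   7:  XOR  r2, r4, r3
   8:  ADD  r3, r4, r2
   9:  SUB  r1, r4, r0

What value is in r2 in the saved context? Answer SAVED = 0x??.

SAVED = 0x2e

after  0: r0=0x7d r1=0x75 r2=0x38 r3=0x17 r4=0xc0  N=0 Z=0
after  1: r0=0x7d r1=0x75 r2=0x38 r3=0x17 r4=0x17  N=0 Z=0
after  2: r0=0x7d r1=0x75 r2=0x62 r3=0x17 r4=0x17  N=0 Z=0
after  3: r0=0x7d r1=0x75 r2=0x2e r3=0x17 r4=0x17  N=0 Z=0
after  4: r0=0x7d r1=0x75 r2=0x2e r3=0x62 r4=0x17  N=0 Z=0
after  5: r0=0x7d r1=0x75 r2=0x2e r3=0x62 r4=0x4f  N=0 Z=0
after  6: r0=0x7d r1=0x75 r2=0x2e r3=0x62 r4=0x53  N=0 Z=0
-- IRQ taken; context saved, return-PC = 7 --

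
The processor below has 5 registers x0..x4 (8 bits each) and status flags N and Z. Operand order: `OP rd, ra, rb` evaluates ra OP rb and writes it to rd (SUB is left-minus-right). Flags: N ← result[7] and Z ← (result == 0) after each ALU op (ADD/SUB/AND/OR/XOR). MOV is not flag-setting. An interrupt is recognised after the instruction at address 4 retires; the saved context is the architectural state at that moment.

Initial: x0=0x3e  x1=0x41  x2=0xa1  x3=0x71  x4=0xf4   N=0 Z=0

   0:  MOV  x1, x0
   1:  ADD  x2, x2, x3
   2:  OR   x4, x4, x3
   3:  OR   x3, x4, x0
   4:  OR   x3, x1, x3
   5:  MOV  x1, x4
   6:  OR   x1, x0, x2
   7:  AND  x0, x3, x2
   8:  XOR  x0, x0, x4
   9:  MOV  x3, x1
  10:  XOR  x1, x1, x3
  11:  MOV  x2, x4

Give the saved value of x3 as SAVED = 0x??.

SAVED = 0xff

after  0: x0=0x3e x1=0x3e x2=0xa1 x3=0x71 x4=0xf4  N=0 Z=0
after  1: x0=0x3e x1=0x3e x2=0x12 x3=0x71 x4=0xf4  N=0 Z=0
after  2: x0=0x3e x1=0x3e x2=0x12 x3=0x71 x4=0xf5  N=1 Z=0
after  3: x0=0x3e x1=0x3e x2=0x12 x3=0xff x4=0xf5  N=1 Z=0
after  4: x0=0x3e x1=0x3e x2=0x12 x3=0xff x4=0xf5  N=1 Z=0
-- IRQ taken; context saved, return-PC = 5 --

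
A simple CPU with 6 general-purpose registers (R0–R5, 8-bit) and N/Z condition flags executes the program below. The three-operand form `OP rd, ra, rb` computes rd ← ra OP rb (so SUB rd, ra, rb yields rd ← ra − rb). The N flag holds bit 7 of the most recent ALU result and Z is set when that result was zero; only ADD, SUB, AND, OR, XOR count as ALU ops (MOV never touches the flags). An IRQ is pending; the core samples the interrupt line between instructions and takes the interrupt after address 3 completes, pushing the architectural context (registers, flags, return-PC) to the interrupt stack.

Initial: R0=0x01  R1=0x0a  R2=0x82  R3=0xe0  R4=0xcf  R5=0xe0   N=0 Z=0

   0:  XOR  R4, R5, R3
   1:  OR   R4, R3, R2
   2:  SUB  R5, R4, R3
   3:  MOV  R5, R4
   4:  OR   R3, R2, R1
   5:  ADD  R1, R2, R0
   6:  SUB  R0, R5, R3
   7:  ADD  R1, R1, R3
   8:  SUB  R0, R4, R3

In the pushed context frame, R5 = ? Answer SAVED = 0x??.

SAVED = 0xe2

after  0: R0=0x01 R1=0x0a R2=0x82 R3=0xe0 R4=0x00 R5=0xe0  N=0 Z=1
after  1: R0=0x01 R1=0x0a R2=0x82 R3=0xe0 R4=0xe2 R5=0xe0  N=1 Z=0
after  2: R0=0x01 R1=0x0a R2=0x82 R3=0xe0 R4=0xe2 R5=0x02  N=0 Z=0
after  3: R0=0x01 R1=0x0a R2=0x82 R3=0xe0 R4=0xe2 R5=0xe2  N=0 Z=0
-- IRQ taken; context saved, return-PC = 4 --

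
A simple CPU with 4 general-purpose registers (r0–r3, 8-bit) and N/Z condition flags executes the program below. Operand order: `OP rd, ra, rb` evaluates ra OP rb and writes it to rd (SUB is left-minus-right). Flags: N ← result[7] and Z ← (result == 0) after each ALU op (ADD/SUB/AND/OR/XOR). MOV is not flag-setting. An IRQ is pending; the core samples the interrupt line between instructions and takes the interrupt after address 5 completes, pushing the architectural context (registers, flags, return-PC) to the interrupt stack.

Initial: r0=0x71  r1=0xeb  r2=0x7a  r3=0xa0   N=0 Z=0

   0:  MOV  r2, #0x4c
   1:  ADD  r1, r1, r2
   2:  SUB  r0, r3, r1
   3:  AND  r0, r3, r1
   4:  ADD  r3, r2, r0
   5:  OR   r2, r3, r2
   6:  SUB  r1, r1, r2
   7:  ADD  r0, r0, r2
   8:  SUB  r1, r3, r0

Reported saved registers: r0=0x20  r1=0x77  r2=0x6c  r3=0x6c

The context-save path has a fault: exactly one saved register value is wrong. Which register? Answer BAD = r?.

BAD = r1

after  0: r0=0x71 r1=0xeb r2=0x4c r3=0xa0  N=0 Z=0
after  1: r0=0x71 r1=0x37 r2=0x4c r3=0xa0  N=0 Z=0
after  2: r0=0x69 r1=0x37 r2=0x4c r3=0xa0  N=0 Z=0
after  3: r0=0x20 r1=0x37 r2=0x4c r3=0xa0  N=0 Z=0
after  4: r0=0x20 r1=0x37 r2=0x4c r3=0x6c  N=0 Z=0
after  5: r0=0x20 r1=0x37 r2=0x6c r3=0x6c  N=0 Z=0
-- IRQ taken; context saved, return-PC = 6 --
mismatch: r1: reported 0x77 vs actual 0x37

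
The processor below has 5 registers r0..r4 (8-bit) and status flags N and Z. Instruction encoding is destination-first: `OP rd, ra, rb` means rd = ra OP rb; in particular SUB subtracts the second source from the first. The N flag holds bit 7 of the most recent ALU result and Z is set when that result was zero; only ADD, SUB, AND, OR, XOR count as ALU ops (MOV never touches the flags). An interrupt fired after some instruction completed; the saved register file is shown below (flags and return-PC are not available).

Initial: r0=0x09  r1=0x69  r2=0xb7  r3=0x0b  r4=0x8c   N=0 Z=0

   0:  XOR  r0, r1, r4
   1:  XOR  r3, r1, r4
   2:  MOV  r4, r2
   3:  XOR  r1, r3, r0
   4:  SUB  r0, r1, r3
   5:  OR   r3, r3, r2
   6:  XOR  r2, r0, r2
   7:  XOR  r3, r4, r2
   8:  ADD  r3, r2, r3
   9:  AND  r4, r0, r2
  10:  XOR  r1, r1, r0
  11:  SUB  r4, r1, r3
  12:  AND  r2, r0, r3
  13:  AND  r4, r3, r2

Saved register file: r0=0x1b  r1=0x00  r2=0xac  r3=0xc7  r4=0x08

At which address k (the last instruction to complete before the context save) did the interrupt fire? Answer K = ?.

after  0: r0=0xe5 r1=0x69 r2=0xb7 r3=0x0b r4=0x8c  N=1 Z=0
after  1: r0=0xe5 r1=0x69 r2=0xb7 r3=0xe5 r4=0x8c  N=1 Z=0
after  2: r0=0xe5 r1=0x69 r2=0xb7 r3=0xe5 r4=0xb7  N=1 Z=0
after  3: r0=0xe5 r1=0x00 r2=0xb7 r3=0xe5 r4=0xb7  N=0 Z=1
after  4: r0=0x1b r1=0x00 r2=0xb7 r3=0xe5 r4=0xb7  N=0 Z=0
after  5: r0=0x1b r1=0x00 r2=0xb7 r3=0xf7 r4=0xb7  N=1 Z=0
after  6: r0=0x1b r1=0x00 r2=0xac r3=0xf7 r4=0xb7  N=1 Z=0
after  7: r0=0x1b r1=0x00 r2=0xac r3=0x1b r4=0xb7  N=0 Z=0
after  8: r0=0x1b r1=0x00 r2=0xac r3=0xc7 r4=0xb7  N=1 Z=0
after  9: r0=0x1b r1=0x00 r2=0xac r3=0xc7 r4=0x08  N=0 Z=0
-- IRQ taken; context saved, return-PC = 10 --

K = 9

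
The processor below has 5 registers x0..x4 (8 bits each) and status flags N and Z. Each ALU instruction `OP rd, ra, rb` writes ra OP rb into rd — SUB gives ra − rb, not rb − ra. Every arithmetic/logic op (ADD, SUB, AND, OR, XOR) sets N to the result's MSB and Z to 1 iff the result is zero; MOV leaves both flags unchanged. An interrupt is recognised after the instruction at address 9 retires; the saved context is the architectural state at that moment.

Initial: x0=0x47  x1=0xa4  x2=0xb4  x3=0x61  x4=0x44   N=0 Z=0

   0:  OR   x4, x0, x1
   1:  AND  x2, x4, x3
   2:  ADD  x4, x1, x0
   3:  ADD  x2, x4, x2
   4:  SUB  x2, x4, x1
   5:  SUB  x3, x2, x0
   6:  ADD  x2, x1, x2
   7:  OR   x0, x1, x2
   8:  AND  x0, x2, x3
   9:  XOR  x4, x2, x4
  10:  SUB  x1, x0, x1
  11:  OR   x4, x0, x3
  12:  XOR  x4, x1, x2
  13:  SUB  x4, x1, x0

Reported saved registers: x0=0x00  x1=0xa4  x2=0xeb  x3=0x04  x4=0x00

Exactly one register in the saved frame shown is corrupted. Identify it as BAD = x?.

after  0: x0=0x47 x1=0xa4 x2=0xb4 x3=0x61 x4=0xe7  N=1 Z=0
after  1: x0=0x47 x1=0xa4 x2=0x61 x3=0x61 x4=0xe7  N=0 Z=0
after  2: x0=0x47 x1=0xa4 x2=0x61 x3=0x61 x4=0xeb  N=1 Z=0
after  3: x0=0x47 x1=0xa4 x2=0x4c x3=0x61 x4=0xeb  N=0 Z=0
after  4: x0=0x47 x1=0xa4 x2=0x47 x3=0x61 x4=0xeb  N=0 Z=0
after  5: x0=0x47 x1=0xa4 x2=0x47 x3=0x00 x4=0xeb  N=0 Z=1
after  6: x0=0x47 x1=0xa4 x2=0xeb x3=0x00 x4=0xeb  N=1 Z=0
after  7: x0=0xef x1=0xa4 x2=0xeb x3=0x00 x4=0xeb  N=1 Z=0
after  8: x0=0x00 x1=0xa4 x2=0xeb x3=0x00 x4=0xeb  N=0 Z=1
after  9: x0=0x00 x1=0xa4 x2=0xeb x3=0x00 x4=0x00  N=0 Z=1
-- IRQ taken; context saved, return-PC = 10 --
mismatch: x3: reported 0x04 vs actual 0x00

BAD = x3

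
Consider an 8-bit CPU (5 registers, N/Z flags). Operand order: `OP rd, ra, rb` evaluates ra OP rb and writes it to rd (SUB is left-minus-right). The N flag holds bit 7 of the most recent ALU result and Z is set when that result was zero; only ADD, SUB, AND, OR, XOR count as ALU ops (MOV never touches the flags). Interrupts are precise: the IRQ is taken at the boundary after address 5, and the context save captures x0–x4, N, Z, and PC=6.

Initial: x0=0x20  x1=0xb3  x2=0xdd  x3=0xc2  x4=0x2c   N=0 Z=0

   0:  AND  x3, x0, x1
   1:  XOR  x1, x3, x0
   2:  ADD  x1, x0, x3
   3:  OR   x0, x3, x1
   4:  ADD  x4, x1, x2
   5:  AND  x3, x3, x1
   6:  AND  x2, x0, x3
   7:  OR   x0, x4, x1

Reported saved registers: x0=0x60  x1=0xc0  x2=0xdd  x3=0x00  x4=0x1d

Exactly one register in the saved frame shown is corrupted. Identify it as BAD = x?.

after  0: x0=0x20 x1=0xb3 x2=0xdd x3=0x20 x4=0x2c  N=0 Z=0
after  1: x0=0x20 x1=0x00 x2=0xdd x3=0x20 x4=0x2c  N=0 Z=1
after  2: x0=0x20 x1=0x40 x2=0xdd x3=0x20 x4=0x2c  N=0 Z=0
after  3: x0=0x60 x1=0x40 x2=0xdd x3=0x20 x4=0x2c  N=0 Z=0
after  4: x0=0x60 x1=0x40 x2=0xdd x3=0x20 x4=0x1d  N=0 Z=0
after  5: x0=0x60 x1=0x40 x2=0xdd x3=0x00 x4=0x1d  N=0 Z=1
-- IRQ taken; context saved, return-PC = 6 --
mismatch: x1: reported 0xc0 vs actual 0x40

BAD = x1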